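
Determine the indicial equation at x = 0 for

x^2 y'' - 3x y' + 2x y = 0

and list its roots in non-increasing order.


Divide by x^2 to reach normal form y'' + P_1(x) y' + P_2(x) y = 0 with P_1(x) = -3/x and P_2(x) = 2/x.
x = 0 is a singular point because the y'-coefficient -3/x has a pole at x = 0 and the y-coefficient 2/x has a pole at x = 0.
It is a regular singular point because x P_1(x) = p(x) = -3 and x^2 P_2(x) = q(x) = 2x are polynomials, hence analytic at x = 0.
p(0) = -3,  q(0) = 0.
Indicial equation: r(r-1) + p(0) r + q(0) = 0, i.e. r^2 + (p(0) - 1) r + q(0) = 0, i.e. r^2 - 4 r = 0.
Discriminant: (-4)^2 - 4(0) = 16, so r = (4 ± 4)/2.
Solving: r_1 = 4, r_2 = 0.

indicial: r^2 - 4 r = 0; roots r_1 = 4, r_2 = 0


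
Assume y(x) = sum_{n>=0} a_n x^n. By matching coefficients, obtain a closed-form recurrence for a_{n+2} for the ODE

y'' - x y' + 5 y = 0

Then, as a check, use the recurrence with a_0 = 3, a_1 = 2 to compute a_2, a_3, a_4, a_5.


Substitute y = sum_n a_n x^n.
y''(x) has coefficient (n+2)(n+1) a_{n+2} at x^n;
-x y'(x) has coefficient -n a_n at x^n (shift);
5 y(x) has coefficient 5 a_n at x^n.
Matching x^n: (n+2)(n+1) a_{n+2} + (-n + 5) a_n = 0.
Thus a_{n+2} = (n - 5) / ((n+1)(n+2)) * a_n.

Check with a_0 = 3, a_1 = 2 (apply the recurrence for n = 0, 1, 2, 3): a_0 = 3, a_1 = 2, a_2 = -15/2, a_3 = -4/3, a_4 = 15/8, a_5 = 2/15.

a_(n+2) = (n - 5) / ((n+1)(n+2)) * a_n; check: a_0 = 3, a_1 = 2, a_2 = -15/2, a_3 = -4/3, a_4 = 15/8, a_5 = 2/15


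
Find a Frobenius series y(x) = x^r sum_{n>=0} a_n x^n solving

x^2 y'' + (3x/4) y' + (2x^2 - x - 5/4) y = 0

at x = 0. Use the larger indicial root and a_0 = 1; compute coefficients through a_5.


Write in Frobenius form y'' + (p(x)/x) y' + (q(x)/x^2) y = 0:
  p(x) = 3/4,  q(x) = 2x^2 - x - 5/4.
Indicial equation: r(r-1) + (3/4) r + (-5/4) = 0 -> roots r_1 = 5/4, r_2 = -1.
Take r = r_1 = 5/4. Let y(x) = x^r sum_{n>=0} a_n x^n with a_0 = 1.
Substitute y = x^r sum a_n x^n and match x^{r+n}. The recurrence is
  D(n) a_n - 1 a_{n-1} + 2 a_{n-2} = 0,  where D(n) = (r+n)(r+n-1) + (3/4)(r+n) + (-5/4).
  a_n = [1 a_{n-1} - 2 a_{n-2}] / D(n).
Since the indicial polynomial factors as (r - r_1)(r - r_2), D(n) = (r_1 + n - r_1)(r_1 + n - r_2) = n(n + 9/4).
Evaluating step by step (a_0 = 1):
  n = 1: D(1) = 1(1 + 9/4) = 13/4; numerator = 1(1) = 1; a_1 = (1)/(13/4) = 4/13
  n = 2: D(2) = 2(2 + 9/4) = 17/2; numerator = 1(4/13) - 2(1) = -22/13; a_2 = (-22/13)/(17/2) = -44/221
  n = 3: D(3) = 3(3 + 9/4) = 63/4; numerator = 1(-44/221) - 2(4/13) = -180/221; a_3 = (-180/221)/(63/4) = -80/1547
  n = 4: D(4) = 4(4 + 9/4) = 25; numerator = 1(-80/1547) - 2(-44/221) = 536/1547; a_4 = (536/1547)/(25) = 536/38675
  n = 5: D(5) = 5(5 + 9/4) = 145/4; numerator = 1(536/38675) - 2(-80/1547) = 648/5525; a_5 = (648/5525)/(145/4) = 2592/801125

r = 5/4; a_0 = 1; a_1 = 4/13; a_2 = -44/221; a_3 = -80/1547; a_4 = 536/38675; a_5 = 2592/801125


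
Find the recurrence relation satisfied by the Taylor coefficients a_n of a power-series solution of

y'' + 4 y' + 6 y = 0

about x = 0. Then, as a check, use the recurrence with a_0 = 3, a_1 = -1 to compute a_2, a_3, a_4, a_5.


Substitute y = sum_n a_n x^n.
y''(x) has coefficient (n+2)(n+1) a_{n+2} at x^n;
4 y'(x) has coefficient 4 (n+1) a_{n+1} at x^n;
6 y(x) has coefficient 6 a_n at x^n.
Matching x^n: (n+2)(n+1) a_{n+2} + 4 (n+1) a_{n+1} + 6 a_n = 0.
Thus a_{n+2} = [-4 (n+1) a_{n+1} - 6 a_n] / ((n+1)(n+2)).

Check with a_0 = 3, a_1 = -1 (apply the recurrence for n = 0, 1, 2, 3): a_0 = 3, a_1 = -1, a_2 = -7, a_3 = 31/3, a_4 = -41/6, a_5 = 71/30.

a_(n+2) = [-4 (n+1) a_(n+1) - 6 a_n] / ((n+1)(n+2)); check: a_0 = 3, a_1 = -1, a_2 = -7, a_3 = 31/3, a_4 = -41/6, a_5 = 71/30


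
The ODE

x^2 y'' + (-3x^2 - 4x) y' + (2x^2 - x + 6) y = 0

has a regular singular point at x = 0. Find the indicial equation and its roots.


Divide by x^2 to reach normal form y'' + P_1(x) y' + P_2(x) y = 0 with P_1(x) = -3 - 4/x and P_2(x) = 2 - 1/x + 6/x^2.
x = 0 is a singular point because the y'-coefficient -3 - 4/x has a pole at x = 0 and the y-coefficient 2 - 1/x + 6/x^2 has a pole at x = 0.
It is a regular singular point because x P_1(x) = p(x) = -3x - 4 and x^2 P_2(x) = q(x) = 2x^2 - x + 6 are polynomials, hence analytic at x = 0.
p(0) = -4,  q(0) = 6.
Indicial equation: r(r-1) + p(0) r + q(0) = 0, i.e. r^2 + (p(0) - 1) r + q(0) = 0, i.e. r^2 - 5 r + 6 = 0.
Discriminant: (-5)^2 - 4(6) = 1, so r = (5 ± 1)/2.
Solving: r_1 = 3, r_2 = 2.

indicial: r^2 - 5 r + 6 = 0; roots r_1 = 3, r_2 = 2


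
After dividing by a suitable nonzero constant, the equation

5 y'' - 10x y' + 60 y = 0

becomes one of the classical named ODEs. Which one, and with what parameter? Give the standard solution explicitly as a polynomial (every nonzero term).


All three coefficients share the factor 5; dividing through by 5 gives  y'' - 2x y' + 12 y = 0.
This matches the Hermite equation y'' - 2x y' + 2n y = 0 with 2n = 12, so n = 6; the polynomial solution is H_6(x).
With y = sum_k a_k x^k, matching x^k gives (k+2)(k+1) a_{k+2} = 2(k - n) a_k = 2(k - 6) a_k. The right side vanishes at k = 6, so the series with the parity of 6 terminates at degree 6.
Standard normalization: leading coefficient of H_n is 2^n, so a_6 = 2^6 = 64. Work downward with a_k = (k+1)(k+2) a_{k+2} / (2(k - n)):
  a_4 = (5)(6)(64) / (2(4 - 6)) = 1920/(-4) = -480
  a_2 = (3)(4)(-480) / (2(2 - 6)) = -5760/(-8) = 720
  a_0 = (1)(2)(720) / (2(0 - 6)) = 1440/(-12) = -120
Hence H_6(x) = 64 x^6 - 480 x^4 + 720 x^2 - 120.

H_6(x); series = 64 x^6 - 480 x^4 + 720 x^2 - 120


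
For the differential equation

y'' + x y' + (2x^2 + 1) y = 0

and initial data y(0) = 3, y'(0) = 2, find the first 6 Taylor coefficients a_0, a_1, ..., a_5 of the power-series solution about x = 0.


Ansatz: y(x) = sum_{n>=0} a_n x^n, so y'(x) = sum_{n>=1} n a_n x^(n-1) and y''(x) = sum_{n>=2} n(n-1) a_n x^(n-2).
Substitute into P(x) y'' + Q(x) y' + R(x) y = 0 with P(x) = 1, Q(x) = x, R(x) = 2x^2 + 1, and match powers of x.
Initial conditions: a_0 = 3, a_1 = 2.
Setting the coefficient of each power of x to zero and solving order by order (substituting the coefficients already found):
  x^0: 2 a_2 + a_0 = 0  ->  2 a_2 = -a_0 = -3  ->  a_2 = -3/2
  x^1: 6 a_3 + 2 a_1 = 0  ->  6 a_3 = -2 a_1 = -4  ->  a_3 = -2/3
  x^2: 12 a_4 + 3 a_2 + 2 a_0 = 0  ->  12 a_4 = -3 a_2 - 2 a_0 = -3/2  ->  a_4 = -1/8
  x^3: 20 a_5 + 4 a_3 + 2 a_1 = 0  ->  20 a_5 = -4 a_3 - 2 a_1 = -4/3  ->  a_5 = -1/15
Truncated series: y(x) = 3 + 2 x - (3/2) x^2 - (2/3) x^3 - (1/8) x^4 - (1/15) x^5 + O(x^6).

a_0 = 3; a_1 = 2; a_2 = -3/2; a_3 = -2/3; a_4 = -1/8; a_5 = -1/15


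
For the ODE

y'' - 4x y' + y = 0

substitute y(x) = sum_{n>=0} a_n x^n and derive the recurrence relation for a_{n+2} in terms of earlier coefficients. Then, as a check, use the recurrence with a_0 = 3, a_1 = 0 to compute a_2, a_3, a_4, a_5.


Substitute y = sum_n a_n x^n.
y''(x) has coefficient (n+2)(n+1) a_{n+2} at x^n;
-4 x y'(x) has coefficient -4 n a_n at x^n (shift);
y(x) has coefficient 1 a_n at x^n.
Matching x^n: (n+2)(n+1) a_{n+2} + (-4n + 1) a_n = 0.
Thus a_{n+2} = (4n - 1) / ((n+1)(n+2)) * a_n.

Check with a_0 = 3, a_1 = 0 (apply the recurrence for n = 0, 1, 2, 3): a_0 = 3, a_1 = 0, a_2 = -3/2, a_3 = 0, a_4 = -7/8, a_5 = 0.

a_(n+2) = (4n - 1) / ((n+1)(n+2)) * a_n; check: a_0 = 3, a_1 = 0, a_2 = -3/2, a_3 = 0, a_4 = -7/8, a_5 = 0


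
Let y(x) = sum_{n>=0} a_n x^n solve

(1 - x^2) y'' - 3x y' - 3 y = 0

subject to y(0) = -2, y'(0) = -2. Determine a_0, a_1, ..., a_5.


Ansatz: y(x) = sum_{n>=0} a_n x^n, so y'(x) = sum_{n>=1} n a_n x^(n-1) and y''(x) = sum_{n>=2} n(n-1) a_n x^(n-2).
Substitute into P(x) y'' + Q(x) y' + R(x) y = 0 with P(x) = 1 - x^2, Q(x) = -3x, R(x) = -3, and match powers of x.
Initial conditions: a_0 = -2, a_1 = -2.
Setting the coefficient of each power of x to zero and solving order by order (substituting the coefficients already found):
  x^0: 2 a_2 - 3 a_0 = 0  ->  2 a_2 = 3 a_0 = -6  ->  a_2 = -3
  x^1: 6 a_3 - 6 a_1 = 0  ->  6 a_3 = 6 a_1 = -12  ->  a_3 = -2
  x^2: 12 a_4 - 11 a_2 = 0  ->  12 a_4 = 11 a_2 = -33  ->  a_4 = -11/4
  x^3: 20 a_5 - 18 a_3 = 0  ->  20 a_5 = 18 a_3 = -36  ->  a_5 = -9/5
Truncated series: y(x) = -2 - 2 x - 3 x^2 - 2 x^3 - (11/4) x^4 - (9/5) x^5 + O(x^6).

a_0 = -2; a_1 = -2; a_2 = -3; a_3 = -2; a_4 = -11/4; a_5 = -9/5


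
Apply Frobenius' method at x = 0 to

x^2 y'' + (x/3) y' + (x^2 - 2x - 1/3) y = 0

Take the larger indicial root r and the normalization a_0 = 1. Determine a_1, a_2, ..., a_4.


Write in Frobenius form y'' + (p(x)/x) y' + (q(x)/x^2) y = 0:
  p(x) = 1/3,  q(x) = x^2 - 2x - 1/3.
Indicial equation: r(r-1) + (1/3) r + (-1/3) = 0 -> roots r_1 = 1, r_2 = -1/3.
Take r = r_1 = 1. Let y(x) = x^r sum_{n>=0} a_n x^n with a_0 = 1.
Substitute y = x^r sum a_n x^n and match x^{r+n}. The recurrence is
  D(n) a_n - 2 a_{n-1} + 1 a_{n-2} = 0,  where D(n) = (r+n)(r+n-1) + (1/3)(r+n) + (-1/3).
  a_n = [2 a_{n-1} - 1 a_{n-2}] / D(n).
Since the indicial polynomial factors as (r - r_1)(r - r_2), D(n) = (r_1 + n - r_1)(r_1 + n - r_2) = n(n + 4/3).
Evaluating step by step (a_0 = 1):
  n = 1: D(1) = 1(1 + 4/3) = 7/3; numerator = 2(1) = 2; a_1 = (2)/(7/3) = 6/7
  n = 2: D(2) = 2(2 + 4/3) = 20/3; numerator = 2(6/7) - 1(1) = 5/7; a_2 = (5/7)/(20/3) = 3/28
  n = 3: D(3) = 3(3 + 4/3) = 13; numerator = 2(3/28) - 1(6/7) = -9/14; a_3 = (-9/14)/(13) = -9/182
  n = 4: D(4) = 4(4 + 4/3) = 64/3; numerator = 2(-9/182) - 1(3/28) = -75/364; a_4 = (-75/364)/(64/3) = -225/23296

r = 1; a_0 = 1; a_1 = 6/7; a_2 = 3/28; a_3 = -9/182; a_4 = -225/23296


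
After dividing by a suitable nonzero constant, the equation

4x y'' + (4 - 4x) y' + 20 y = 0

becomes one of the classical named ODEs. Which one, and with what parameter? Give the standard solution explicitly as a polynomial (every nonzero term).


All three coefficients share the factor 4; dividing through by 4 gives  x y'' + (1 - x) y' + 5 y = 0.
This matches the Laguerre equation x y'' + (1 - x) y' + n y = 0 with n = 5; the polynomial solution is L_5(x).
With y = sum_k a_k x^k, matching x^k gives (k+1)k a_{k+1} + (k+1) a_{k+1} - k a_k + n a_k = 0, i.e. (k+1)^2 a_{k+1} = (k - n) a_k = (k - 5) a_k. The right side vanishes at k = 5, so the series terminates at degree 5.
Standard normalization L_n(0) = 1 gives a_0 = 1. Work upward with a_{k+1} = (k - 5) a_k / (k+1)^2:
  a_1 = (0 - 5)(1) / 1^2 = -5/1 = -5
  a_2 = (1 - 5)(-5) / 2^2 = 20/4 = 5
  a_3 = (2 - 5)(5) / 3^2 = -15/9 = -5/3
  a_4 = (3 - 5)(-5/3) / 4^2 = (10/3)/16 = 5/24
  a_5 = (4 - 5)(5/24) / 5^2 = (-5/24)/25 = -1/120
Hence L_5(x) = -x^5/120 + 5 x^4/24 - 5 x^3/3 + 5 x^2 - 5 x + 1.

L_5(x); series = -x^5/120 + 5 x^4/24 - 5 x^3/3 + 5 x^2 - 5 x + 1


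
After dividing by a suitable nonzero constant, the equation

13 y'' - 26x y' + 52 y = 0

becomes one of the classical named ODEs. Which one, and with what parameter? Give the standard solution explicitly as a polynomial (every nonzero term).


All three coefficients share the factor 13; dividing through by 13 gives  y'' - 2x y' + 4 y = 0.
This matches the Hermite equation y'' - 2x y' + 2n y = 0 with 2n = 4, so n = 2; the polynomial solution is H_2(x).
With y = sum_k a_k x^k, matching x^k gives (k+2)(k+1) a_{k+2} = 2(k - n) a_k = 2(k - 2) a_k. The right side vanishes at k = 2, so the series with the parity of 2 terminates at degree 2.
Standard normalization: leading coefficient of H_n is 2^n, so a_2 = 2^2 = 4. Work downward with a_k = (k+1)(k+2) a_{k+2} / (2(k - n)):
  a_0 = (1)(2)(4) / (2(0 - 2)) = 8/(-4) = -2
Hence H_2(x) = 4 x^2 - 2.

H_2(x); series = 4 x^2 - 2


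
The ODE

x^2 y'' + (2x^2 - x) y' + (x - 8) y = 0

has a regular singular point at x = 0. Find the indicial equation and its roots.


Divide by x^2 to reach normal form y'' + P_1(x) y' + P_2(x) y = 0 with P_1(x) = 2 - 1/x and P_2(x) = 1/x - 8/x^2.
x = 0 is a singular point because the y'-coefficient 2 - 1/x has a pole at x = 0 and the y-coefficient 1/x - 8/x^2 has a pole at x = 0.
It is a regular singular point because x P_1(x) = p(x) = 2x - 1 and x^2 P_2(x) = q(x) = x - 8 are polynomials, hence analytic at x = 0.
p(0) = -1,  q(0) = -8.
Indicial equation: r(r-1) + p(0) r + q(0) = 0, i.e. r^2 + (p(0) - 1) r + q(0) = 0, i.e. r^2 - 2 r - 8 = 0.
Discriminant: (-2)^2 - 4(-8) = 36, so r = (2 ± 6)/2.
Solving: r_1 = 4, r_2 = -2.

indicial: r^2 - 2 r - 8 = 0; roots r_1 = 4, r_2 = -2


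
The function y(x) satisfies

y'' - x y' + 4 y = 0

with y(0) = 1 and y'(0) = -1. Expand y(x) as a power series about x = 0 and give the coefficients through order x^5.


Ansatz: y(x) = sum_{n>=0} a_n x^n, so y'(x) = sum_{n>=1} n a_n x^(n-1) and y''(x) = sum_{n>=2} n(n-1) a_n x^(n-2).
Substitute into P(x) y'' + Q(x) y' + R(x) y = 0 with P(x) = 1, Q(x) = -x, R(x) = 4, and match powers of x.
Initial conditions: a_0 = 1, a_1 = -1.
Setting the coefficient of each power of x to zero and solving order by order (substituting the coefficients already found):
  x^0: 2 a_2 + 4 a_0 = 0  ->  2 a_2 = -4 a_0 = -4  ->  a_2 = -2
  x^1: 6 a_3 + 3 a_1 = 0  ->  6 a_3 = -3 a_1 = 3  ->  a_3 = 1/2
  x^2: 12 a_4 + 2 a_2 = 0  ->  12 a_4 = -2 a_2 = 4  ->  a_4 = 1/3
  x^3: 20 a_5 + a_3 = 0  ->  20 a_5 = -a_3 = -1/2  ->  a_5 = -1/40
Truncated series: y(x) = 1 - x - 2 x^2 + (1/2) x^3 + (1/3) x^4 - (1/40) x^5 + O(x^6).

a_0 = 1; a_1 = -1; a_2 = -2; a_3 = 1/2; a_4 = 1/3; a_5 = -1/40


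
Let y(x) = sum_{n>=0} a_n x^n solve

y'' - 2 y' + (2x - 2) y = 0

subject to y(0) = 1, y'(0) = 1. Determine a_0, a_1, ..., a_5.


Ansatz: y(x) = sum_{n>=0} a_n x^n, so y'(x) = sum_{n>=1} n a_n x^(n-1) and y''(x) = sum_{n>=2} n(n-1) a_n x^(n-2).
Substitute into P(x) y'' + Q(x) y' + R(x) y = 0 with P(x) = 1, Q(x) = -2, R(x) = 2x - 2, and match powers of x.
Initial conditions: a_0 = 1, a_1 = 1.
Setting the coefficient of each power of x to zero and solving order by order (substituting the coefficients already found):
  x^0: 2 a_2 - 2 a_1 - 2 a_0 = 0  ->  2 a_2 = 2 a_1 + 2 a_0 = 4  ->  a_2 = 2
  x^1: 6 a_3 - 4 a_2 - 2 a_1 + 2 a_0 = 0  ->  6 a_3 = 4 a_2 + 2 a_1 - 2 a_0 = 8  ->  a_3 = 4/3
  x^2: 12 a_4 - 6 a_3 - 2 a_2 + 2 a_1 = 0  ->  12 a_4 = 6 a_3 + 2 a_2 - 2 a_1 = 10  ->  a_4 = 5/6
  x^3: 20 a_5 - 8 a_4 - 2 a_3 + 2 a_2 = 0  ->  20 a_5 = 8 a_4 + 2 a_3 - 2 a_2 = 16/3  ->  a_5 = 4/15
Truncated series: y(x) = 1 + x + 2 x^2 + (4/3) x^3 + (5/6) x^4 + (4/15) x^5 + O(x^6).

a_0 = 1; a_1 = 1; a_2 = 2; a_3 = 4/3; a_4 = 5/6; a_5 = 4/15


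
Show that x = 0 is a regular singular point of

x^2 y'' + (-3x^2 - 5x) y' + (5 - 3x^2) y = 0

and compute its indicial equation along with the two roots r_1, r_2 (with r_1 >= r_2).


Divide by x^2 to reach normal form y'' + P_1(x) y' + P_2(x) y = 0 with P_1(x) = -3 - 5/x and P_2(x) = -3 + 5/x^2.
x = 0 is a singular point because the y'-coefficient -3 - 5/x has a pole at x = 0 and the y-coefficient -3 + 5/x^2 has a pole at x = 0.
It is a regular singular point because x P_1(x) = p(x) = -3x - 5 and x^2 P_2(x) = q(x) = 5 - 3x^2 are polynomials, hence analytic at x = 0.
p(0) = -5,  q(0) = 5.
Indicial equation: r(r-1) + p(0) r + q(0) = 0, i.e. r^2 + (p(0) - 1) r + q(0) = 0, i.e. r^2 - 6 r + 5 = 0.
Discriminant: (-6)^2 - 4(5) = 16, so r = (6 ± 4)/2.
Solving: r_1 = 5, r_2 = 1.

indicial: r^2 - 6 r + 5 = 0; roots r_1 = 5, r_2 = 1


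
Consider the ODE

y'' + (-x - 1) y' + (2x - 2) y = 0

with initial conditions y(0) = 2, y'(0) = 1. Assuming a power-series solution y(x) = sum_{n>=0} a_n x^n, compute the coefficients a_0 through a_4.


Ansatz: y(x) = sum_{n>=0} a_n x^n, so y'(x) = sum_{n>=1} n a_n x^(n-1) and y''(x) = sum_{n>=2} n(n-1) a_n x^(n-2).
Substitute into P(x) y'' + Q(x) y' + R(x) y = 0 with P(x) = 1, Q(x) = -x - 1, R(x) = 2x - 2, and match powers of x.
Initial conditions: a_0 = 2, a_1 = 1.
Setting the coefficient of each power of x to zero and solving order by order (substituting the coefficients already found):
  x^0: 2 a_2 - a_1 - 2 a_0 = 0  ->  2 a_2 = a_1 + 2 a_0 = 5  ->  a_2 = 5/2
  x^1: 6 a_3 - 2 a_2 - 3 a_1 + 2 a_0 = 0  ->  6 a_3 = 2 a_2 + 3 a_1 - 2 a_0 = 4  ->  a_3 = 2/3
  x^2: 12 a_4 - 3 a_3 - 4 a_2 + 2 a_1 = 0  ->  12 a_4 = 3 a_3 + 4 a_2 - 2 a_1 = 10  ->  a_4 = 5/6
Truncated series: y(x) = 2 + x + (5/2) x^2 + (2/3) x^3 + (5/6) x^4 + O(x^5).

a_0 = 2; a_1 = 1; a_2 = 5/2; a_3 = 2/3; a_4 = 5/6


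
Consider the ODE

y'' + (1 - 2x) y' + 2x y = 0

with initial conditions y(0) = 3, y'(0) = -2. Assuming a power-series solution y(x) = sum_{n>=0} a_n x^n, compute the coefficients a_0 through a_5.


Ansatz: y(x) = sum_{n>=0} a_n x^n, so y'(x) = sum_{n>=1} n a_n x^(n-1) and y''(x) = sum_{n>=2} n(n-1) a_n x^(n-2).
Substitute into P(x) y'' + Q(x) y' + R(x) y = 0 with P(x) = 1, Q(x) = 1 - 2x, R(x) = 2x, and match powers of x.
Initial conditions: a_0 = 3, a_1 = -2.
Setting the coefficient of each power of x to zero and solving order by order (substituting the coefficients already found):
  x^0: 2 a_2 + a_1 = 0  ->  2 a_2 = -a_1 = 2  ->  a_2 = 1
  x^1: 6 a_3 + 2 a_2 - 2 a_1 + 2 a_0 = 0  ->  6 a_3 = -2 a_2 + 2 a_1 - 2 a_0 = -12  ->  a_3 = -2
  x^2: 12 a_4 + 3 a_3 - 4 a_2 + 2 a_1 = 0  ->  12 a_4 = -3 a_3 + 4 a_2 - 2 a_1 = 14  ->  a_4 = 7/6
  x^3: 20 a_5 + 4 a_4 - 6 a_3 + 2 a_2 = 0  ->  20 a_5 = -4 a_4 + 6 a_3 - 2 a_2 = -56/3  ->  a_5 = -14/15
Truncated series: y(x) = 3 - 2 x + x^2 - 2 x^3 + (7/6) x^4 - (14/15) x^5 + O(x^6).

a_0 = 3; a_1 = -2; a_2 = 1; a_3 = -2; a_4 = 7/6; a_5 = -14/15


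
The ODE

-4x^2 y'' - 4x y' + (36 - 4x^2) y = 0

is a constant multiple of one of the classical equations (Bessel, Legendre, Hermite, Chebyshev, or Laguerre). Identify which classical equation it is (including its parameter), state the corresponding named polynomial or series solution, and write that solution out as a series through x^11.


All three coefficients share the factor -4; dividing through by -4 gives  x^2 y'' + x y' + (x^2 - 9) y = 0.
This matches the Bessel equation x^2 y'' + x y' + (x^2 - nu^2) y = 0 with nu^2 = 9, so nu = 3; the solution bounded at x = 0 is J_3(x).
Frobenius at x = 0: indicial roots ±nu; for r = nu the recurrence k(k + 2nu) c_k = -c_{k-2} gives the standard series J_nu(x) = sum_{k>=0} (-1)^k / (k! (k+nu)!) (x/2)^(2k+nu). Evaluate the first 5 terms:
  k = 0: (-1)^0 / (0! * 3! * 2^3) x^3 = 1/(1*6*8) x^3 = (1/48) x^3
  k = 1: (-1)^1 / (1! * 4! * 2^5) x^5 = -1/(1*24*32) x^5 = (-1/768) x^5
  k = 2: (-1)^2 / (2! * 5! * 2^7) x^7 = 1/(2*120*128) x^7 = (1/30720) x^7
  k = 3: (-1)^3 / (3! * 6! * 2^9) x^9 = -1/(6*720*512) x^9 = (-1/2211840) x^9
  k = 4: (-1)^4 / (4! * 7! * 2^11) x^11 = 1/(24*5040*2048) x^11 = (1/247726080) x^11
Hence J_3(x) = x^11/247726080 - x^9/2211840 + x^7/30720 - x^5/768 + x^3/48 + ....

J_3(x); series = x^11/247726080 - x^9/2211840 + x^7/30720 - x^5/768 + x^3/48


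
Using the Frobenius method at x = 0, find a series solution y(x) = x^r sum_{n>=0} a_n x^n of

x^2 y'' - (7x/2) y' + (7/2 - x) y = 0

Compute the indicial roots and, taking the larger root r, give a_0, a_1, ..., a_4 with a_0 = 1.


Write in Frobenius form y'' + (p(x)/x) y' + (q(x)/x^2) y = 0:
  p(x) = -7/2,  q(x) = 7/2 - x.
Indicial equation: r(r-1) + (-7/2) r + (7/2) = 0 -> roots r_1 = 7/2, r_2 = 1.
Take r = r_1 = 7/2. Let y(x) = x^r sum_{n>=0} a_n x^n with a_0 = 1.
Substitute y = x^r sum a_n x^n and match x^{r+n}. The recurrence is
  D(n) a_n - 1 a_{n-1} = 0,  where D(n) = (r+n)(r+n-1) + (-7/2)(r+n) + (7/2).
  a_n = 1 / D(n) * a_{n-1}.
Since the indicial polynomial factors as (r - r_1)(r - r_2), D(n) = (r_1 + n - r_1)(r_1 + n - r_2) = n(n + 5/2).
Evaluating step by step (a_0 = 1):
  n = 1: D(1) = 1(1 + 5/2) = 7/2; numerator = 1(1) = 1; a_1 = (1)/(7/2) = 2/7
  n = 2: D(2) = 2(2 + 5/2) = 9; numerator = 1(2/7) = 2/7; a_2 = (2/7)/(9) = 2/63
  n = 3: D(3) = 3(3 + 5/2) = 33/2; numerator = 1(2/63) = 2/63; a_3 = (2/63)/(33/2) = 4/2079
  n = 4: D(4) = 4(4 + 5/2) = 26; numerator = 1(4/2079) = 4/2079; a_4 = (4/2079)/(26) = 2/27027

r = 7/2; a_0 = 1; a_1 = 2/7; a_2 = 2/63; a_3 = 4/2079; a_4 = 2/27027


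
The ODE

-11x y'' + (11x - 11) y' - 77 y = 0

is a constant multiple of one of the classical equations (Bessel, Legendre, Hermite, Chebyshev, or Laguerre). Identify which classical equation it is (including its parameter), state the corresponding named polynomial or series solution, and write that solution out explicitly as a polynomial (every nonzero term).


All three coefficients share the factor -11; dividing through by -11 gives  x y'' + (1 - x) y' + 7 y = 0.
This matches the Laguerre equation x y'' + (1 - x) y' + n y = 0 with n = 7; the polynomial solution is L_7(x).
With y = sum_k a_k x^k, matching x^k gives (k+1)k a_{k+1} + (k+1) a_{k+1} - k a_k + n a_k = 0, i.e. (k+1)^2 a_{k+1} = (k - n) a_k = (k - 7) a_k. The right side vanishes at k = 7, so the series terminates at degree 7.
Standard normalization L_n(0) = 1 gives a_0 = 1. Work upward with a_{k+1} = (k - 7) a_k / (k+1)^2:
  a_1 = (0 - 7)(1) / 1^2 = -7/1 = -7
  a_2 = (1 - 7)(-7) / 2^2 = 42/4 = 21/2
  a_3 = (2 - 7)(21/2) / 3^2 = (-105/2)/9 = -35/6
  a_4 = (3 - 7)(-35/6) / 4^2 = (70/3)/16 = 35/24
  a_5 = (4 - 7)(35/24) / 5^2 = (-35/8)/25 = -7/40
  a_6 = (5 - 7)(-7/40) / 6^2 = (7/20)/36 = 7/720
  a_7 = (6 - 7)(7/720) / 7^2 = (-7/720)/49 = -1/5040
Hence L_7(x) = -x^7/5040 + 7 x^6/720 - 7 x^5/40 + 35 x^4/24 - 35 x^3/6 + 21 x^2/2 - 7 x + 1.

L_7(x); series = -x^7/5040 + 7 x^6/720 - 7 x^5/40 + 35 x^4/24 - 35 x^3/6 + 21 x^2/2 - 7 x + 1


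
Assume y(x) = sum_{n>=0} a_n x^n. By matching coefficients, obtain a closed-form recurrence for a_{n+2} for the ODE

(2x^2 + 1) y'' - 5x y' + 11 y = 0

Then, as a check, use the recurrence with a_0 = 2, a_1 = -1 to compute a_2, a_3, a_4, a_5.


Substitute y = sum_n a_n x^n.
(1 + 2 x^2) y'' contributes (n+2)(n+1) a_{n+2} + 2 n(n-1) a_n at x^n.
-5 x y'(x) contributes -5 n a_n at x^n.
11 y(x) contributes 11 a_n at x^n.
Matching x^n: (n+2)(n+1) a_{n+2} + (2 n(n-1) - 5 n + 11) a_n = 0.
Thus a_{n+2} = (-2 n(n-1) + 5 n - 11) / ((n+1)(n+2)) * a_n.

Check with a_0 = 2, a_1 = -1 (apply the recurrence for n = 0, 1, 2, 3): a_0 = 2, a_1 = -1, a_2 = -11, a_3 = 1, a_4 = 55/12, a_5 = -2/5.

a_(n+2) = (-2 n(n-1) + 5 n - 11) / ((n+1)(n+2)) * a_n; check: a_0 = 2, a_1 = -1, a_2 = -11, a_3 = 1, a_4 = 55/12, a_5 = -2/5


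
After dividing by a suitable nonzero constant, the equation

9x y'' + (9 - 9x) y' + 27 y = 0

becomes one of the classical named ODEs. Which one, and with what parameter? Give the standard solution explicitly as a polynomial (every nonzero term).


All three coefficients share the factor 9; dividing through by 9 gives  x y'' + (1 - x) y' + 3 y = 0.
This matches the Laguerre equation x y'' + (1 - x) y' + n y = 0 with n = 3; the polynomial solution is L_3(x).
With y = sum_k a_k x^k, matching x^k gives (k+1)k a_{k+1} + (k+1) a_{k+1} - k a_k + n a_k = 0, i.e. (k+1)^2 a_{k+1} = (k - n) a_k = (k - 3) a_k. The right side vanishes at k = 3, so the series terminates at degree 3.
Standard normalization L_n(0) = 1 gives a_0 = 1. Work upward with a_{k+1} = (k - 3) a_k / (k+1)^2:
  a_1 = (0 - 3)(1) / 1^2 = -3/1 = -3
  a_2 = (1 - 3)(-3) / 2^2 = 6/4 = 3/2
  a_3 = (2 - 3)(3/2) / 3^2 = (-3/2)/9 = -1/6
Hence L_3(x) = -x^3/6 + 3 x^2/2 - 3 x + 1.

L_3(x); series = -x^3/6 + 3 x^2/2 - 3 x + 1


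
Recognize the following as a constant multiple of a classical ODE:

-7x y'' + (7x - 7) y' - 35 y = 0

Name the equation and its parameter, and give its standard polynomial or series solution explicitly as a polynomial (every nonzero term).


All three coefficients share the factor -7; dividing through by -7 gives  x y'' + (1 - x) y' + 5 y = 0.
This matches the Laguerre equation x y'' + (1 - x) y' + n y = 0 with n = 5; the polynomial solution is L_5(x).
With y = sum_k a_k x^k, matching x^k gives (k+1)k a_{k+1} + (k+1) a_{k+1} - k a_k + n a_k = 0, i.e. (k+1)^2 a_{k+1} = (k - n) a_k = (k - 5) a_k. The right side vanishes at k = 5, so the series terminates at degree 5.
Standard normalization L_n(0) = 1 gives a_0 = 1. Work upward with a_{k+1} = (k - 5) a_k / (k+1)^2:
  a_1 = (0 - 5)(1) / 1^2 = -5/1 = -5
  a_2 = (1 - 5)(-5) / 2^2 = 20/4 = 5
  a_3 = (2 - 5)(5) / 3^2 = -15/9 = -5/3
  a_4 = (3 - 5)(-5/3) / 4^2 = (10/3)/16 = 5/24
  a_5 = (4 - 5)(5/24) / 5^2 = (-5/24)/25 = -1/120
Hence L_5(x) = -x^5/120 + 5 x^4/24 - 5 x^3/3 + 5 x^2 - 5 x + 1.

L_5(x); series = -x^5/120 + 5 x^4/24 - 5 x^3/3 + 5 x^2 - 5 x + 1


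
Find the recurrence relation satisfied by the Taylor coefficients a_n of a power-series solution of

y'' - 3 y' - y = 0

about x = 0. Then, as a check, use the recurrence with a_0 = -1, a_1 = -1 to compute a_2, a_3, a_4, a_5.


Substitute y = sum_n a_n x^n.
y''(x) has coefficient (n+2)(n+1) a_{n+2} at x^n;
-3 y'(x) has coefficient -3 (n+1) a_{n+1} at x^n;
-y(x) has coefficient -1 a_n at x^n.
Matching x^n: (n+2)(n+1) a_{n+2} - 3 (n+1) a_{n+1} - 1 a_n = 0.
Thus a_{n+2} = [3 (n+1) a_{n+1} + 1 a_n] / ((n+1)(n+2)).

Check with a_0 = -1, a_1 = -1 (apply the recurrence for n = 0, 1, 2, 3): a_0 = -1, a_1 = -1, a_2 = -2, a_3 = -13/6, a_4 = -43/24, a_5 = -71/60.

a_(n+2) = [3 (n+1) a_(n+1) + 1 a_n] / ((n+1)(n+2)); check: a_0 = -1, a_1 = -1, a_2 = -2, a_3 = -13/6, a_4 = -43/24, a_5 = -71/60


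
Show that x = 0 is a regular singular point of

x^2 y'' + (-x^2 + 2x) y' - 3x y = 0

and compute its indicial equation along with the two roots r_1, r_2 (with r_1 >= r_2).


Divide by x^2 to reach normal form y'' + P_1(x) y' + P_2(x) y = 0 with P_1(x) = -1 + 2/x and P_2(x) = -3/x.
x = 0 is a singular point because the y'-coefficient -1 + 2/x has a pole at x = 0 and the y-coefficient -3/x has a pole at x = 0.
It is a regular singular point because x P_1(x) = p(x) = 2 - x and x^2 P_2(x) = q(x) = -3x are polynomials, hence analytic at x = 0.
p(0) = 2,  q(0) = 0.
Indicial equation: r(r-1) + p(0) r + q(0) = 0, i.e. r^2 + (p(0) - 1) r + q(0) = 0, i.e. r^2 + 1 r = 0.
Discriminant: (1)^2 - 4(0) = 1, so r = (-1 ± 1)/2.
Solving: r_1 = 0, r_2 = -1.

indicial: r^2 + 1 r = 0; roots r_1 = 0, r_2 = -1


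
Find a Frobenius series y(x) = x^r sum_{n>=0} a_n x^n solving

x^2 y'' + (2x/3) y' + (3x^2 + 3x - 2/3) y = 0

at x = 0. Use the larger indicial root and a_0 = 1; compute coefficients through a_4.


Write in Frobenius form y'' + (p(x)/x) y' + (q(x)/x^2) y = 0:
  p(x) = 2/3,  q(x) = 3x^2 + 3x - 2/3.
Indicial equation: r(r-1) + (2/3) r + (-2/3) = 0 -> roots r_1 = 1, r_2 = -2/3.
Take r = r_1 = 1. Let y(x) = x^r sum_{n>=0} a_n x^n with a_0 = 1.
Substitute y = x^r sum a_n x^n and match x^{r+n}. The recurrence is
  D(n) a_n + 3 a_{n-1} + 3 a_{n-2} = 0,  where D(n) = (r+n)(r+n-1) + (2/3)(r+n) + (-2/3).
  a_n = [-3 a_{n-1} - 3 a_{n-2}] / D(n).
Since the indicial polynomial factors as (r - r_1)(r - r_2), D(n) = (r_1 + n - r_1)(r_1 + n - r_2) = n(n + 5/3).
Evaluating step by step (a_0 = 1):
  n = 1: D(1) = 1(1 + 5/3) = 8/3; numerator = -3(1) = -3; a_1 = (-3)/(8/3) = -9/8
  n = 2: D(2) = 2(2 + 5/3) = 22/3; numerator = -3(-9/8) - 3(1) = 3/8; a_2 = (3/8)/(22/3) = 9/176
  n = 3: D(3) = 3(3 + 5/3) = 14; numerator = -3(9/176) - 3(-9/8) = 567/176; a_3 = (567/176)/(14) = 81/352
  n = 4: D(4) = 4(4 + 5/3) = 68/3; numerator = -3(81/352) - 3(9/176) = -27/32; a_4 = (-27/32)/(68/3) = -81/2176

r = 1; a_0 = 1; a_1 = -9/8; a_2 = 9/176; a_3 = 81/352; a_4 = -81/2176


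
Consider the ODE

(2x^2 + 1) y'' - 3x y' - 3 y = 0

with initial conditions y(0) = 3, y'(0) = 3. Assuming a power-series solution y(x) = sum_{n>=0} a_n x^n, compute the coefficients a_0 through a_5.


Ansatz: y(x) = sum_{n>=0} a_n x^n, so y'(x) = sum_{n>=1} n a_n x^(n-1) and y''(x) = sum_{n>=2} n(n-1) a_n x^(n-2).
Substitute into P(x) y'' + Q(x) y' + R(x) y = 0 with P(x) = 2x^2 + 1, Q(x) = -3x, R(x) = -3, and match powers of x.
Initial conditions: a_0 = 3, a_1 = 3.
Setting the coefficient of each power of x to zero and solving order by order (substituting the coefficients already found):
  x^0: 2 a_2 - 3 a_0 = 0  ->  2 a_2 = 3 a_0 = 9  ->  a_2 = 9/2
  x^1: 6 a_3 - 6 a_1 = 0  ->  6 a_3 = 6 a_1 = 18  ->  a_3 = 3
  x^2: 12 a_4 - 5 a_2 = 0  ->  12 a_4 = 5 a_2 = 45/2  ->  a_4 = 15/8
  x^3: 20 a_5 = 0  ->  a_5 = 0
Truncated series: y(x) = 3 + 3 x + (9/2) x^2 + 3 x^3 + (15/8) x^4 + O(x^6).

a_0 = 3; a_1 = 3; a_2 = 9/2; a_3 = 3; a_4 = 15/8; a_5 = 0


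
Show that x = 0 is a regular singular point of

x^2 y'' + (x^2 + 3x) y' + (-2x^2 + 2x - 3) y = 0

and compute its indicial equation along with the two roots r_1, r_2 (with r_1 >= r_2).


Divide by x^2 to reach normal form y'' + P_1(x) y' + P_2(x) y = 0 with P_1(x) = 1 + 3/x and P_2(x) = -2 + 2/x - 3/x^2.
x = 0 is a singular point because the y'-coefficient 1 + 3/x has a pole at x = 0 and the y-coefficient -2 + 2/x - 3/x^2 has a pole at x = 0.
It is a regular singular point because x P_1(x) = p(x) = x + 3 and x^2 P_2(x) = q(x) = -2x^2 + 2x - 3 are polynomials, hence analytic at x = 0.
p(0) = 3,  q(0) = -3.
Indicial equation: r(r-1) + p(0) r + q(0) = 0, i.e. r^2 + (p(0) - 1) r + q(0) = 0, i.e. r^2 + 2 r - 3 = 0.
Discriminant: (2)^2 - 4(-3) = 16, so r = (-2 ± 4)/2.
Solving: r_1 = 1, r_2 = -3.

indicial: r^2 + 2 r - 3 = 0; roots r_1 = 1, r_2 = -3


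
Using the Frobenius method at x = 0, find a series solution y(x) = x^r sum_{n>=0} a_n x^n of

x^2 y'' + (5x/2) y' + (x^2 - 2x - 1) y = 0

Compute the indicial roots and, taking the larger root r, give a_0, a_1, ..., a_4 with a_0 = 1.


Write in Frobenius form y'' + (p(x)/x) y' + (q(x)/x^2) y = 0:
  p(x) = 5/2,  q(x) = x^2 - 2x - 1.
Indicial equation: r(r-1) + (5/2) r + (-1) = 0 -> roots r_1 = 1/2, r_2 = -2.
Take r = r_1 = 1/2. Let y(x) = x^r sum_{n>=0} a_n x^n with a_0 = 1.
Substitute y = x^r sum a_n x^n and match x^{r+n}. The recurrence is
  D(n) a_n - 2 a_{n-1} + 1 a_{n-2} = 0,  where D(n) = (r+n)(r+n-1) + (5/2)(r+n) + (-1).
  a_n = [2 a_{n-1} - 1 a_{n-2}] / D(n).
Since the indicial polynomial factors as (r - r_1)(r - r_2), D(n) = (r_1 + n - r_1)(r_1 + n - r_2) = n(n + 5/2).
Evaluating step by step (a_0 = 1):
  n = 1: D(1) = 1(1 + 5/2) = 7/2; numerator = 2(1) = 2; a_1 = (2)/(7/2) = 4/7
  n = 2: D(2) = 2(2 + 5/2) = 9; numerator = 2(4/7) - 1(1) = 1/7; a_2 = (1/7)/(9) = 1/63
  n = 3: D(3) = 3(3 + 5/2) = 33/2; numerator = 2(1/63) - 1(4/7) = -34/63; a_3 = (-34/63)/(33/2) = -68/2079
  n = 4: D(4) = 4(4 + 5/2) = 26; numerator = 2(-68/2079) - 1(1/63) = -169/2079; a_4 = (-169/2079)/(26) = -13/4158

r = 1/2; a_0 = 1; a_1 = 4/7; a_2 = 1/63; a_3 = -68/2079; a_4 = -13/4158


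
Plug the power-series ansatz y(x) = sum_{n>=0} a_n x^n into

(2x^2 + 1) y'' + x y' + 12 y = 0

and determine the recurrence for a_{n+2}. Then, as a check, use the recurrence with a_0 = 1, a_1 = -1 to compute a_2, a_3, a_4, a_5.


Substitute y = sum_n a_n x^n.
(1 + 2 x^2) y'' contributes (n+2)(n+1) a_{n+2} + 2 n(n-1) a_n at x^n.
x y'(x) contributes n a_n at x^n.
12 y(x) contributes 12 a_n at x^n.
Matching x^n: (n+2)(n+1) a_{n+2} + (2 n(n-1) + n + 12) a_n = 0.
Thus a_{n+2} = (-2 n(n-1) - n - 12) / ((n+1)(n+2)) * a_n.

Check with a_0 = 1, a_1 = -1 (apply the recurrence for n = 0, 1, 2, 3): a_0 = 1, a_1 = -1, a_2 = -6, a_3 = 13/6, a_4 = 9, a_5 = -117/40.

a_(n+2) = (-2 n(n-1) - n - 12) / ((n+1)(n+2)) * a_n; check: a_0 = 1, a_1 = -1, a_2 = -6, a_3 = 13/6, a_4 = 9, a_5 = -117/40


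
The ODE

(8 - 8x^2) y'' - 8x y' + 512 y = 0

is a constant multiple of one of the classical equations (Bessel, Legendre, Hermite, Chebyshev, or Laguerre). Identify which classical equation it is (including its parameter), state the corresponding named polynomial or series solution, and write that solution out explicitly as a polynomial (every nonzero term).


All three coefficients share the factor 8; dividing through by 8 gives  (1 - x^2) y'' - x y' + 64 y = 0.
This matches the Chebyshev equation (1 - x^2) y'' - x y' + n^2 y = 0 (note the -x y' term, not -2x y') with n^2 = 64, so n = 8; the polynomial solution is T_8(x).
With y = sum_k a_k x^k, matching x^k gives (k+2)(k+1) a_{k+2} = (k^2 - n^2) a_k = (k - 8)(k + 8) a_k. The right side vanishes at k = 8, so the series with the parity of 8 terminates at degree 8.
Standard normalization: leading coefficient of T_n is 2^(n-1), so a_8 = 2^7 = 128. Work downward with a_k = (k+1)(k+2) a_{k+2} / ((k - 8)(k + 8)):
  a_6 = (7)(8)(128) / ((6 - 8)(6 + 8)) = 7168/(-28) = -256
  a_4 = (5)(6)(-256) / ((4 - 8)(4 + 8)) = -7680/(-48) = 160
  a_2 = (3)(4)(160) / ((2 - 8)(2 + 8)) = 1920/(-60) = -32
  a_0 = (1)(2)(-32) / ((0 - 8)(0 + 8)) = -64/(-64) = 1
Hence T_8(x) = 128 x^8 - 256 x^6 + 160 x^4 - 32 x^2 + 1.

T_8(x); series = 128 x^8 - 256 x^6 + 160 x^4 - 32 x^2 + 1


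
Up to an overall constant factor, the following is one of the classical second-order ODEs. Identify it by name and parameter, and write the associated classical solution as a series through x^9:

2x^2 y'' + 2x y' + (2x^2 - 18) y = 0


All three coefficients share the factor 2; dividing through by 2 gives  x^2 y'' + x y' + (x^2 - 9) y = 0.
This matches the Bessel equation x^2 y'' + x y' + (x^2 - nu^2) y = 0 with nu^2 = 9, so nu = 3; the solution bounded at x = 0 is J_3(x).
Frobenius at x = 0: indicial roots ±nu; for r = nu the recurrence k(k + 2nu) c_k = -c_{k-2} gives the standard series J_nu(x) = sum_{k>=0} (-1)^k / (k! (k+nu)!) (x/2)^(2k+nu). Evaluate the first 4 terms:
  k = 0: (-1)^0 / (0! * 3! * 2^3) x^3 = 1/(1*6*8) x^3 = (1/48) x^3
  k = 1: (-1)^1 / (1! * 4! * 2^5) x^5 = -1/(1*24*32) x^5 = (-1/768) x^5
  k = 2: (-1)^2 / (2! * 5! * 2^7) x^7 = 1/(2*120*128) x^7 = (1/30720) x^7
  k = 3: (-1)^3 / (3! * 6! * 2^9) x^9 = -1/(6*720*512) x^9 = (-1/2211840) x^9
Hence J_3(x) = -x^9/2211840 + x^7/30720 - x^5/768 + x^3/48 + ....

J_3(x); series = -x^9/2211840 + x^7/30720 - x^5/768 + x^3/48


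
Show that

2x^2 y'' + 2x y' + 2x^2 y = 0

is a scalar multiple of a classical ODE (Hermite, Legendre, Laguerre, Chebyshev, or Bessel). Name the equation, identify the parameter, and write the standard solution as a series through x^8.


All three coefficients share the factor 2; dividing through by 2 gives  x^2 y'' + x y' + x^2 y = 0.
This matches the Bessel equation x^2 y'' + x y' + (x^2 - nu^2) y = 0 with nu^2 = 0, so nu = 0; the solution bounded at x = 0 is J_0(x).
Frobenius at x = 0: indicial roots ±nu; for r = nu the recurrence k(k + 2nu) c_k = -c_{k-2} gives the standard series J_nu(x) = sum_{k>=0} (-1)^k / (k! (k+nu)!) (x/2)^(2k+nu). Evaluate the first 5 terms:
  k = 0: (-1)^0 / (0! * 0! * 2^0) x^0 = 1/(1*1*1) x^0 = (1) x^0
  k = 1: (-1)^1 / (1! * 1! * 2^2) x^2 = -1/(1*1*4) x^2 = (-1/4) x^2
  k = 2: (-1)^2 / (2! * 2! * 2^4) x^4 = 1/(2*2*16) x^4 = (1/64) x^4
  k = 3: (-1)^3 / (3! * 3! * 2^6) x^6 = -1/(6*6*64) x^6 = (-1/2304) x^6
  k = 4: (-1)^4 / (4! * 4! * 2^8) x^8 = 1/(24*24*256) x^8 = (1/147456) x^8
Hence J_0(x) = x^8/147456 - x^6/2304 + x^4/64 - x^2/4 + 1 + ....

J_0(x); series = x^8/147456 - x^6/2304 + x^4/64 - x^2/4 + 1


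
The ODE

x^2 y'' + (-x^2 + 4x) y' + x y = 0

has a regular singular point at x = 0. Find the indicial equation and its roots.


Divide by x^2 to reach normal form y'' + P_1(x) y' + P_2(x) y = 0 with P_1(x) = -1 + 4/x and P_2(x) = 1/x.
x = 0 is a singular point because the y'-coefficient -1 + 4/x has a pole at x = 0 and the y-coefficient 1/x has a pole at x = 0.
It is a regular singular point because x P_1(x) = p(x) = 4 - x and x^2 P_2(x) = q(x) = x are polynomials, hence analytic at x = 0.
p(0) = 4,  q(0) = 0.
Indicial equation: r(r-1) + p(0) r + q(0) = 0, i.e. r^2 + (p(0) - 1) r + q(0) = 0, i.e. r^2 + 3 r = 0.
Discriminant: (3)^2 - 4(0) = 9, so r = (-3 ± 3)/2.
Solving: r_1 = 0, r_2 = -3.

indicial: r^2 + 3 r = 0; roots r_1 = 0, r_2 = -3


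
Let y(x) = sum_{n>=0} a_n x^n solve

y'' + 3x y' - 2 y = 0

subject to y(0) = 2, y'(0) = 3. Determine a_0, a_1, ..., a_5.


Ansatz: y(x) = sum_{n>=0} a_n x^n, so y'(x) = sum_{n>=1} n a_n x^(n-1) and y''(x) = sum_{n>=2} n(n-1) a_n x^(n-2).
Substitute into P(x) y'' + Q(x) y' + R(x) y = 0 with P(x) = 1, Q(x) = 3x, R(x) = -2, and match powers of x.
Initial conditions: a_0 = 2, a_1 = 3.
Setting the coefficient of each power of x to zero and solving order by order (substituting the coefficients already found):
  x^0: 2 a_2 - 2 a_0 = 0  ->  2 a_2 = 2 a_0 = 4  ->  a_2 = 2
  x^1: 6 a_3 + a_1 = 0  ->  6 a_3 = -a_1 = -3  ->  a_3 = -1/2
  x^2: 12 a_4 + 4 a_2 = 0  ->  12 a_4 = -4 a_2 = -8  ->  a_4 = -2/3
  x^3: 20 a_5 + 7 a_3 = 0  ->  20 a_5 = -7 a_3 = 7/2  ->  a_5 = 7/40
Truncated series: y(x) = 2 + 3 x + 2 x^2 - (1/2) x^3 - (2/3) x^4 + (7/40) x^5 + O(x^6).

a_0 = 2; a_1 = 3; a_2 = 2; a_3 = -1/2; a_4 = -2/3; a_5 = 7/40


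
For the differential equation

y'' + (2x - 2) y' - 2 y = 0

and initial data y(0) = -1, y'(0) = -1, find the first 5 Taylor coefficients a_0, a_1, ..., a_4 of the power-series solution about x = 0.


Ansatz: y(x) = sum_{n>=0} a_n x^n, so y'(x) = sum_{n>=1} n a_n x^(n-1) and y''(x) = sum_{n>=2} n(n-1) a_n x^(n-2).
Substitute into P(x) y'' + Q(x) y' + R(x) y = 0 with P(x) = 1, Q(x) = 2x - 2, R(x) = -2, and match powers of x.
Initial conditions: a_0 = -1, a_1 = -1.
Setting the coefficient of each power of x to zero and solving order by order (substituting the coefficients already found):
  x^0: 2 a_2 - 2 a_1 - 2 a_0 = 0  ->  2 a_2 = 2 a_1 + 2 a_0 = -4  ->  a_2 = -2
  x^1: 6 a_3 - 4 a_2 = 0  ->  6 a_3 = 4 a_2 = -8  ->  a_3 = -4/3
  x^2: 12 a_4 - 6 a_3 + 2 a_2 = 0  ->  12 a_4 = 6 a_3 - 2 a_2 = -4  ->  a_4 = -1/3
Truncated series: y(x) = -1 - x - 2 x^2 - (4/3) x^3 - (1/3) x^4 + O(x^5).

a_0 = -1; a_1 = -1; a_2 = -2; a_3 = -4/3; a_4 = -1/3


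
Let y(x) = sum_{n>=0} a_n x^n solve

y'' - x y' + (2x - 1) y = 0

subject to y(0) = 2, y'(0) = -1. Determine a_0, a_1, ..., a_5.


Ansatz: y(x) = sum_{n>=0} a_n x^n, so y'(x) = sum_{n>=1} n a_n x^(n-1) and y''(x) = sum_{n>=2} n(n-1) a_n x^(n-2).
Substitute into P(x) y'' + Q(x) y' + R(x) y = 0 with P(x) = 1, Q(x) = -x, R(x) = 2x - 1, and match powers of x.
Initial conditions: a_0 = 2, a_1 = -1.
Setting the coefficient of each power of x to zero and solving order by order (substituting the coefficients already found):
  x^0: 2 a_2 - a_0 = 0  ->  2 a_2 = a_0 = 2  ->  a_2 = 1
  x^1: 6 a_3 - 2 a_1 + 2 a_0 = 0  ->  6 a_3 = 2 a_1 - 2 a_0 = -6  ->  a_3 = -1
  x^2: 12 a_4 - 3 a_2 + 2 a_1 = 0  ->  12 a_4 = 3 a_2 - 2 a_1 = 5  ->  a_4 = 5/12
  x^3: 20 a_5 - 4 a_3 + 2 a_2 = 0  ->  20 a_5 = 4 a_3 - 2 a_2 = -6  ->  a_5 = -3/10
Truncated series: y(x) = 2 - x + x^2 - x^3 + (5/12) x^4 - (3/10) x^5 + O(x^6).

a_0 = 2; a_1 = -1; a_2 = 1; a_3 = -1; a_4 = 5/12; a_5 = -3/10


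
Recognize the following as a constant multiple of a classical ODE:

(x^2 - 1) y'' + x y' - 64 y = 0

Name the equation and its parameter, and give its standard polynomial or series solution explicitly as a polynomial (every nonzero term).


All three coefficients share the factor -1; dividing through by -1 gives  (1 - x^2) y'' - x y' + 64 y = 0.
This matches the Chebyshev equation (1 - x^2) y'' - x y' + n^2 y = 0 (note the -x y' term, not -2x y') with n^2 = 64, so n = 8; the polynomial solution is T_8(x).
With y = sum_k a_k x^k, matching x^k gives (k+2)(k+1) a_{k+2} = (k^2 - n^2) a_k = (k - 8)(k + 8) a_k. The right side vanishes at k = 8, so the series with the parity of 8 terminates at degree 8.
Standard normalization: leading coefficient of T_n is 2^(n-1), so a_8 = 2^7 = 128. Work downward with a_k = (k+1)(k+2) a_{k+2} / ((k - 8)(k + 8)):
  a_6 = (7)(8)(128) / ((6 - 8)(6 + 8)) = 7168/(-28) = -256
  a_4 = (5)(6)(-256) / ((4 - 8)(4 + 8)) = -7680/(-48) = 160
  a_2 = (3)(4)(160) / ((2 - 8)(2 + 8)) = 1920/(-60) = -32
  a_0 = (1)(2)(-32) / ((0 - 8)(0 + 8)) = -64/(-64) = 1
Hence T_8(x) = 128 x^8 - 256 x^6 + 160 x^4 - 32 x^2 + 1.

T_8(x); series = 128 x^8 - 256 x^6 + 160 x^4 - 32 x^2 + 1


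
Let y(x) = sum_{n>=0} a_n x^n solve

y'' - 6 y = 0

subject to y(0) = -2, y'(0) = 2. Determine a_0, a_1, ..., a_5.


Ansatz: y(x) = sum_{n>=0} a_n x^n, so y'(x) = sum_{n>=1} n a_n x^(n-1) and y''(x) = sum_{n>=2} n(n-1) a_n x^(n-2).
Substitute into P(x) y'' + Q(x) y' + R(x) y = 0 with P(x) = 1, Q(x) = 0, R(x) = -6, and match powers of x.
Initial conditions: a_0 = -2, a_1 = 2.
Setting the coefficient of each power of x to zero and solving order by order (substituting the coefficients already found):
  x^0: 2 a_2 - 6 a_0 = 0  ->  2 a_2 = 6 a_0 = -12  ->  a_2 = -6
  x^1: 6 a_3 - 6 a_1 = 0  ->  6 a_3 = 6 a_1 = 12  ->  a_3 = 2
  x^2: 12 a_4 - 6 a_2 = 0  ->  12 a_4 = 6 a_2 = -36  ->  a_4 = -3
  x^3: 20 a_5 - 6 a_3 = 0  ->  20 a_5 = 6 a_3 = 12  ->  a_5 = 3/5
Truncated series: y(x) = -2 + 2 x - 6 x^2 + 2 x^3 - 3 x^4 + (3/5) x^5 + O(x^6).

a_0 = -2; a_1 = 2; a_2 = -6; a_3 = 2; a_4 = -3; a_5 = 3/5


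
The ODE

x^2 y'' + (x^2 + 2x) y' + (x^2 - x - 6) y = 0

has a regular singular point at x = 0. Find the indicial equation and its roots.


Divide by x^2 to reach normal form y'' + P_1(x) y' + P_2(x) y = 0 with P_1(x) = 1 + 2/x and P_2(x) = 1 - 1/x - 6/x^2.
x = 0 is a singular point because the y'-coefficient 1 + 2/x has a pole at x = 0 and the y-coefficient 1 - 1/x - 6/x^2 has a pole at x = 0.
It is a regular singular point because x P_1(x) = p(x) = x + 2 and x^2 P_2(x) = q(x) = x^2 - x - 6 are polynomials, hence analytic at x = 0.
p(0) = 2,  q(0) = -6.
Indicial equation: r(r-1) + p(0) r + q(0) = 0, i.e. r^2 + (p(0) - 1) r + q(0) = 0, i.e. r^2 + 1 r - 6 = 0.
Discriminant: (1)^2 - 4(-6) = 25, so r = (-1 ± 5)/2.
Solving: r_1 = 2, r_2 = -3.

indicial: r^2 + 1 r - 6 = 0; roots r_1 = 2, r_2 = -3
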